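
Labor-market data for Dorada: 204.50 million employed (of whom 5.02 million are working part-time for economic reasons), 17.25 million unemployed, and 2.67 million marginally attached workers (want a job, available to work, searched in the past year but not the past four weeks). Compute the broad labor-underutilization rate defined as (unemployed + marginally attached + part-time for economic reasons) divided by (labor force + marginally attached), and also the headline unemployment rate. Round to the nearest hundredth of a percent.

Broad underutilization rate ≈ 11.11%; headline unemployment rate ≈ 7.78%.

Labor force = 204.50 + 17.25 = 221.75 million.
Numerator = 17.25 + 2.67 + 5.02 = 24.94 million.
Denominator = 221.75 + 2.67 = 224.42 million.
Broad rate = 24.94 / 224.42 = 11.11%.
Headline unemployment rate = 17.25 / 221.75 = 7.78%.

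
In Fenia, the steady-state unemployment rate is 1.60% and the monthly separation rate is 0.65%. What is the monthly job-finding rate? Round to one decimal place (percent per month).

From u* = s/(s+f): f = s·(1−u)/u.
f = 0.65 × (1 − 0.0160) / 0.0160 = 0.6396 / 0.0160 ≈ 40.0% per month.

Job-finding rate ≈ 40.0% per month.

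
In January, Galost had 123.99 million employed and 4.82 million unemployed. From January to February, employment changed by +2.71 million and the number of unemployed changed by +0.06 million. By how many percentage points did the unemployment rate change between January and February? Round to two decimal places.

January: labor force = 123.99 + 4.82 = 128.81; u = 4.82/128.81 = 3.74%.
February: labor force = 126.70 + 4.88 = 131.58; u = 4.88/131.58 = 3.71%.
Change = 3.71% − 3.74% = −0.03 pp.

The unemployment rate changed by −0.03 percentage points.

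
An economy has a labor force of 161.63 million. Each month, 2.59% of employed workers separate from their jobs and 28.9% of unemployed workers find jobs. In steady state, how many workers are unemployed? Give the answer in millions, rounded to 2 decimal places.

About 13.29 million are unemployed in steady state.

Steady-state unemployment rate u* = s/(s+f) = 2.59/(2.59+28.9) = 0.082248.
Unemployed = u* × labor force = 0.082248 × 161.63 ≈ 13.29 million.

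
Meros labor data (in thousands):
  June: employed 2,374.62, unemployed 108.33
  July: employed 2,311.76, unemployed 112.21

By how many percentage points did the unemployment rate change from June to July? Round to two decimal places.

June: labor force = 2,374.62 + 108.33 = 2,482.95; u = 108.33/2,482.95 = 4.36%.
July: labor force = 2,311.76 + 112.21 = 2,423.97; u = 112.21/2,423.97 = 4.63%.
Change = 4.63% − 4.36% = +0.27 pp.

The unemployment rate changed by +0.27 percentage points.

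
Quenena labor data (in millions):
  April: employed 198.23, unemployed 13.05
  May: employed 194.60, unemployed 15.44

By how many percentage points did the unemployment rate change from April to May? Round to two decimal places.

The unemployment rate changed by +1.17 percentage points.

April: labor force = 198.23 + 13.05 = 211.28; u = 13.05/211.28 = 6.18%.
May: labor force = 194.60 + 15.44 = 210.04; u = 15.44/210.04 = 7.35%.
Change = 7.35% − 6.18% = +1.17 pp.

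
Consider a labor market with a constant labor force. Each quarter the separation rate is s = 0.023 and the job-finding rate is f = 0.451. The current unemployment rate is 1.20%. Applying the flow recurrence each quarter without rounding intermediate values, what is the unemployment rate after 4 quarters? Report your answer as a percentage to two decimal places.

Unemployment rate after four quarters ≈ 4.57%.

With a fixed labor force, u_{t+1} = u_t + s·(1−u_t) − f·u_t = u_t·(1−s−f) + s.
Here 1−s−f = 0.526 and s = 0.023.
u_1 = 0.012000 × 0.526 + 0.023 = 0.029312.
u_2 = 0.029312 × 0.526 + 0.023 = 0.038418.
u_3 = 0.038418 × 0.526 + 0.023 = 0.043208.
u_4 = 0.043208 × 0.526 + 0.023 = 0.045727.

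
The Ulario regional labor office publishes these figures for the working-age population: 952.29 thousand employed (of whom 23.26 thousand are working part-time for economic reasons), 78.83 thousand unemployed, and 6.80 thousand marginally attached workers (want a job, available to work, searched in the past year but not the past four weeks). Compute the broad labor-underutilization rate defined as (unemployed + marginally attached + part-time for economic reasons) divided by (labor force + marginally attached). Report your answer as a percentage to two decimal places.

Labor force = 952.29 + 78.83 = 1,031.12 thousand.
Numerator = 78.83 + 6.80 + 23.26 = 108.89 thousand.
Denominator = 1,031.12 + 6.80 = 1,037.92 thousand.
Broad rate = 108.89 / 1,037.92 = 10.49%.

Broad underutilization rate ≈ 10.49%.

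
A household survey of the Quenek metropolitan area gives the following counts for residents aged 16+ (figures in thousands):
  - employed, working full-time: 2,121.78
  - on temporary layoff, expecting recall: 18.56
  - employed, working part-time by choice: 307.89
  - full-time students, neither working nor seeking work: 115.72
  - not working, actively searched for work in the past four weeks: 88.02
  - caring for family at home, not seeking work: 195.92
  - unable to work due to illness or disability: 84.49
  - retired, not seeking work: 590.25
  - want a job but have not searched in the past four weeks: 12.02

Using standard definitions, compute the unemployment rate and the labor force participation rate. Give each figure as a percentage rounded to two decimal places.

Unemployment rate ≈ 4.20%; labor force participation rate ≈ 71.75%.

Employed = 2,121.78 + 307.89 = 2,429.67 thousand.
Unemployed = 18.56 + 88.02 = 106.58 thousand (jobless and actively searching, or on temporary layoff).
Labor force = 2,429.67 + 106.58 = 2,536.25 thousand.
Not in labor force = 115.72 + 195.92 + 84.49 + 590.25 + 12.02 = 998.40 thousand (those not working and not actively searching are outside the labor force — including those who want a job but have given up searching).
Civilian working-age population = 2,536.25 + 998.40 = 3,534.65 thousand.
Unemployment rate = 106.58 / 2,536.25 = 4.20%.
Labor force participation rate = 2,536.25 / 3,534.65 = 71.75%.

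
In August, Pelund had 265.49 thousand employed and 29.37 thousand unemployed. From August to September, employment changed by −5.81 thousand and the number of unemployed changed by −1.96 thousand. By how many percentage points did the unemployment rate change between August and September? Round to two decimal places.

The unemployment rate changed by −0.41 percentage points.

August: labor force = 265.49 + 29.37 = 294.86; u = 29.37/294.86 = 9.96%.
September: labor force = 259.68 + 27.41 = 287.09; u = 27.41/287.09 = 9.55%.
Change = 9.55% − 9.96% = −0.41 pp.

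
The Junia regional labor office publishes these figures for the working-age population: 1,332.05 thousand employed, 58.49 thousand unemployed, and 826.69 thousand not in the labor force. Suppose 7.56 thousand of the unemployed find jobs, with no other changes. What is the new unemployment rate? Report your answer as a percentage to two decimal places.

New unemployment rate ≈ 3.66%.

Initially, labor force = 1,332.05 + 58.49 = 1,390.54 thousand, so u = 58.49/1,390.54 = 4.21%.
After the change, unemployed falls and employed rises by 7.56; labor force unchanged → E = 1,339.61, U = 50.93, labor force = 1,390.54 thousand.
New unemployment rate = 50.93 / 1,390.54 = 3.66%.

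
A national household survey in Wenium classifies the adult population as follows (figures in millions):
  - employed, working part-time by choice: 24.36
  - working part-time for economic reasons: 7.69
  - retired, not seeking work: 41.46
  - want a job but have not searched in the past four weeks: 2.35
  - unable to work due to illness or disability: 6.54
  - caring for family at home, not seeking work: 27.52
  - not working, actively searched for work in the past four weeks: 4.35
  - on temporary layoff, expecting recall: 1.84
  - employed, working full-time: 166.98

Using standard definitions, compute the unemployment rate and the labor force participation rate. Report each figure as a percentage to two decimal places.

Unemployment rate ≈ 3.02%; labor force participation rate ≈ 72.49%.

Employed = 24.36 + 7.69 + 166.98 = 199.03 million (anyone who worked, including part-time for economic reasons, counts as employed).
Unemployed = 4.35 + 1.84 = 6.19 million (jobless and actively searching, or on temporary layoff).
Labor force = 199.03 + 6.19 = 205.22 million.
Not in labor force = 41.46 + 2.35 + 6.54 + 27.52 = 77.87 million (those not working and not actively searching are outside the labor force — including those who want a job but have given up searching).
Civilian working-age population = 205.22 + 77.87 = 283.09 million.
Unemployment rate = 6.19 / 205.22 = 3.02%.
Labor force participation rate = 205.22 / 283.09 = 72.49%.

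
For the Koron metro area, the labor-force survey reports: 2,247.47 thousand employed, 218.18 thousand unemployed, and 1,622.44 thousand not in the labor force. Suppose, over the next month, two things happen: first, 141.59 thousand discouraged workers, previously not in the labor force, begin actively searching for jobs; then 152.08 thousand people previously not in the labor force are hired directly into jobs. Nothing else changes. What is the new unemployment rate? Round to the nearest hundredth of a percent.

New unemployment rate ≈ 13.04%.

Initially, labor force = 2,247.47 + 218.18 = 2,465.65 thousand, so u = 218.18/2,465.65 = 8.85%.
After the first change, unemployed and labor force both rise by 141.59 → E = 2,247.47, U = 359.77, labor force = 2,607.24 thousand.
After the second change, employed and labor force both rise by 152.08; unemployed unchanged → E = 2,399.55, U = 359.77, labor force = 2,759.32 thousand.
New unemployment rate = 359.77 / 2,759.32 = 13.04%.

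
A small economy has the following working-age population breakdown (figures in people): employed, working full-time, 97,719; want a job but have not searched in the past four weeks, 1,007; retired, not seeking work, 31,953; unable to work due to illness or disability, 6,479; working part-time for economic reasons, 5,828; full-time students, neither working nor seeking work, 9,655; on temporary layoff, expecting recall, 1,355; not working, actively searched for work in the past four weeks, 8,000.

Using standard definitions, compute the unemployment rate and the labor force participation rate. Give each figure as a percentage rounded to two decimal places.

Employed = 97,719 + 5,828 = 103,547 (anyone who worked, including part-time for economic reasons, counts as employed).
Unemployed = 1,355 + 8,000 = 9,355 (jobless and actively searching, or on temporary layoff).
Labor force = 103,547 + 9,355 = 112,902.
Not in labor force = 1,007 + 31,953 + 6,479 + 9,655 = 49,094 (those not working and not actively searching are outside the labor force — including those who want a job but have given up searching).
Civilian working-age population = 112,902 + 49,094 = 161,996.
Unemployment rate = 9,355 / 112,902 = 8.29%.
Labor force participation rate = 112,902 / 161,996 = 69.69%.

Unemployment rate ≈ 8.29%; labor force participation rate ≈ 69.69%.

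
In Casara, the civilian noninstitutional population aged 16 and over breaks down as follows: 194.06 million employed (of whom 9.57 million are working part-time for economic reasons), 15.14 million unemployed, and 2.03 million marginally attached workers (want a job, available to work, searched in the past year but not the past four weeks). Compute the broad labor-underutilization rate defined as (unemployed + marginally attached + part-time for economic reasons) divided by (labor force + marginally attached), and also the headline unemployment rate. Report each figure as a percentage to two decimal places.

Labor force = 194.06 + 15.14 = 209.20 million.
Numerator = 15.14 + 2.03 + 9.57 = 26.74 million.
Denominator = 209.20 + 2.03 = 211.23 million.
Broad rate = 26.74 / 211.23 = 12.66%.
Headline unemployment rate = 15.14 / 209.20 = 7.24%.

Broad underutilization rate ≈ 12.66%; headline unemployment rate ≈ 7.24%.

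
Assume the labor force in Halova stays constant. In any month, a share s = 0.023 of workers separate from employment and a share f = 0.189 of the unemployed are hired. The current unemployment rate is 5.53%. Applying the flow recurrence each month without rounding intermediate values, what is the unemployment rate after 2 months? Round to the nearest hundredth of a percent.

Unemployment rate after two months ≈ 7.55%.

With a fixed labor force, u_{t+1} = u_t + s·(1−u_t) − f·u_t = u_t·(1−s−f) + s.
Here 1−s−f = 0.788 and s = 0.023.
u_1 = 0.055300 × 0.788 + 0.023 = 0.066576.
u_2 = 0.066576 × 0.788 + 0.023 = 0.075462.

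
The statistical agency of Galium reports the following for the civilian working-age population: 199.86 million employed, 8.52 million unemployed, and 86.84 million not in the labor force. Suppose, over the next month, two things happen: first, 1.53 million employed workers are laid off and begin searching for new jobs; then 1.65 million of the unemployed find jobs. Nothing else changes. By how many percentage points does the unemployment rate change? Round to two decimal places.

Initially, labor force = 199.86 + 8.52 = 208.38 million, so u = 8.52/208.38 = 4.09%.
After the first change, employed falls and unemployed rises by 1.53; labor force unchanged → E = 198.33, U = 10.05, labor force = 208.38 million.
After the second change, unemployed falls and employed rises by 1.65; labor force unchanged → E = 199.98, U = 8.40, labor force = 208.38 million.
New unemployment rate = 8.40 / 208.38 = 4.03%.
Change = 4.03% − 4.09% = −0.06 percentage points.

The unemployment rate changes by −0.06 percentage points.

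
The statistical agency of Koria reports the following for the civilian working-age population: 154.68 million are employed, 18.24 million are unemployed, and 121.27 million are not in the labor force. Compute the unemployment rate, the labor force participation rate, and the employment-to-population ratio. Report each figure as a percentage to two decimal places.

Labor force = employed + unemployed = 154.68 + 18.24 = 172.92 million.
Working-age population = 172.92 + 121.27 = 294.19 million.
Unemployment rate = 18.24 / 172.92 = 10.55%.
Labor force participation rate = 172.92 / 294.19 = 58.78%.
Employment-population ratio = 154.68 / 294.19 = 52.58%.

Unemployment rate ≈ 10.55%; labor force participation rate ≈ 58.78%; employment-population ratio ≈ 52.58%.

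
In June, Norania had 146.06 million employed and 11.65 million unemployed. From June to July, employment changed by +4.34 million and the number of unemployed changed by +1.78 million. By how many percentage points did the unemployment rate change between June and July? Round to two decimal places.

June: labor force = 146.06 + 11.65 = 157.71; u = 11.65/157.71 = 7.39%.
July: labor force = 150.40 + 13.43 = 163.83; u = 13.43/163.83 = 8.20%.
Change = 8.20% − 7.39% = +0.81 pp.

The unemployment rate changed by +0.81 percentage points.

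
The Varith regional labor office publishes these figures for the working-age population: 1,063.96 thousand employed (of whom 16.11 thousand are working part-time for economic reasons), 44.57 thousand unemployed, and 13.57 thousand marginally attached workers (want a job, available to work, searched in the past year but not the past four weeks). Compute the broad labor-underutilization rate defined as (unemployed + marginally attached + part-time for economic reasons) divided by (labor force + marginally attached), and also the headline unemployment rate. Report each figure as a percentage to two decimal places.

Labor force = 1,063.96 + 44.57 = 1,108.53 thousand.
Numerator = 44.57 + 13.57 + 16.11 = 74.25 thousand.
Denominator = 1,108.53 + 13.57 = 1,122.10 thousand.
Broad rate = 74.25 / 1,122.10 = 6.62%.
Headline unemployment rate = 44.57 / 1,108.53 = 4.02%.

Broad underutilization rate ≈ 6.62%; headline unemployment rate ≈ 4.02%.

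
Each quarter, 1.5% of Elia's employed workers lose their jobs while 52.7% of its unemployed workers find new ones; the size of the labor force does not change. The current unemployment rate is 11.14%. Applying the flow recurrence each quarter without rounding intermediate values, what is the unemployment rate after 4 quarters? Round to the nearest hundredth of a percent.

Unemployment rate after four quarters ≈ 3.14%.

With a fixed labor force, u_{t+1} = u_t + s·(1−u_t) − f·u_t = u_t·(1−s−f) + s.
Here 1−s−f = 0.458 and s = 0.015.
u_1 = 0.111400 × 0.458 + 0.015 = 0.066021.
u_2 = 0.066021 × 0.458 + 0.015 = 0.045238.
u_3 = 0.045238 × 0.458 + 0.015 = 0.035719.
u_4 = 0.035719 × 0.458 + 0.015 = 0.031359.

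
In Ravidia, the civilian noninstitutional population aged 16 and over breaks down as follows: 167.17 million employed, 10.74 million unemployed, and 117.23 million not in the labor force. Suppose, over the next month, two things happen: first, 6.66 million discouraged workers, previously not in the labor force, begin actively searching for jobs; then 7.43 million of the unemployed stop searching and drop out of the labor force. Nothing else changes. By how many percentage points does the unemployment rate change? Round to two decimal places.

Initially, labor force = 167.17 + 10.74 = 177.91 million, so u = 10.74/177.91 = 6.04%.
After the first change, unemployed and labor force both rise by 6.66 → E = 167.17, U = 17.40, labor force = 184.57 million.
After the second change, unemployed and labor force both fall by 7.43 → E = 167.17, U = 9.97, labor force = 177.14 million.
New unemployment rate = 9.97 / 177.14 = 5.63%.
Change = 5.63% − 6.04% = −0.41 percentage points.

The unemployment rate changes by −0.41 percentage points.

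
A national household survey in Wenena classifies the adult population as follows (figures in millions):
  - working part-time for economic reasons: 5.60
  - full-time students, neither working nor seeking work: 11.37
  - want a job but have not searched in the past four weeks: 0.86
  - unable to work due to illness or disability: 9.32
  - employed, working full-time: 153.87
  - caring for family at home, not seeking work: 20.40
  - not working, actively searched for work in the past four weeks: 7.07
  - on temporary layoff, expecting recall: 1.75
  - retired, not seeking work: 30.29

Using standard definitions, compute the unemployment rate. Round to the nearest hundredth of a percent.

Employed = 5.60 + 153.87 = 159.47 million (anyone who worked, including part-time for economic reasons, counts as employed).
Unemployed = 7.07 + 1.75 = 8.82 million (jobless and actively searching, or on temporary layoff).
Labor force = 159.47 + 8.82 = 168.29 million.
Unemployment rate = 8.82 / 168.29 = 5.24%.

Unemployment rate ≈ 5.24%.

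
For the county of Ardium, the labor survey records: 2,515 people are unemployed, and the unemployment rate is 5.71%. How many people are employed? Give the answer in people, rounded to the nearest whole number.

About 41,531 are employed.

Labor force = U / u = 2,515 / 0.0571 ≈ 44,046.
Employed = labor force − unemployed = 44,046 − 2,515 = 41,531.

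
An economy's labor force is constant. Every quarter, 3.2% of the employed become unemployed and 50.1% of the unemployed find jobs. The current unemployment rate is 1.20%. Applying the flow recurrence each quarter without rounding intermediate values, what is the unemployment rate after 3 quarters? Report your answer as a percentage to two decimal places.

Unemployment rate after three quarters ≈ 5.51%.

With a fixed labor force, u_{t+1} = u_t + s·(1−u_t) − f·u_t = u_t·(1−s−f) + s.
Here 1−s−f = 0.467 and s = 0.032.
u_1 = 0.012000 × 0.467 + 0.032 = 0.037604.
u_2 = 0.037604 × 0.467 + 0.032 = 0.049561.
u_3 = 0.049561 × 0.467 + 0.032 = 0.055145.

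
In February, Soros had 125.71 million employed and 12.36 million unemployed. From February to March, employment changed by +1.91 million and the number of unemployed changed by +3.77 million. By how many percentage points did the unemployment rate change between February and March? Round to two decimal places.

The unemployment rate changed by +2.27 percentage points.

February: labor force = 125.71 + 12.36 = 138.07; u = 12.36/138.07 = 8.95%.
March: labor force = 127.62 + 16.13 = 143.75; u = 16.13/143.75 = 11.22%.
Change = 11.22% − 8.95% = +2.27 pp.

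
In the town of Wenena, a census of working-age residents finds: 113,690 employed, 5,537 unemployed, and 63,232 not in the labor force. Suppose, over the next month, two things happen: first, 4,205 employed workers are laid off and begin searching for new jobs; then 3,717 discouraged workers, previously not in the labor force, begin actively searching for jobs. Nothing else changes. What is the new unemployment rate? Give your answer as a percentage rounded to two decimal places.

Initially, labor force = 113,690 + 5,537 = 119,227, so u = 5,537/119,227 = 4.64%.
After the first change, employed falls and unemployed rises by 4,205; labor force unchanged → E = 109,485, U = 9,742, labor force = 119,227.
After the second change, unemployed and labor force both rise by 3,717 → E = 109,485, U = 13,459, labor force = 122,944.
New unemployment rate = 13,459 / 122,944 = 10.95%.

New unemployment rate ≈ 10.95%.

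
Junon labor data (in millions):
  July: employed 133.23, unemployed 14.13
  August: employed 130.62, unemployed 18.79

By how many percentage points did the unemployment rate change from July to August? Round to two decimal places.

July: labor force = 133.23 + 14.13 = 147.36; u = 14.13/147.36 = 9.59%.
August: labor force = 130.62 + 18.79 = 149.41; u = 18.79/149.41 = 12.58%.
Change = 12.58% − 9.59% = +2.99 pp.

The unemployment rate changed by +2.99 percentage points.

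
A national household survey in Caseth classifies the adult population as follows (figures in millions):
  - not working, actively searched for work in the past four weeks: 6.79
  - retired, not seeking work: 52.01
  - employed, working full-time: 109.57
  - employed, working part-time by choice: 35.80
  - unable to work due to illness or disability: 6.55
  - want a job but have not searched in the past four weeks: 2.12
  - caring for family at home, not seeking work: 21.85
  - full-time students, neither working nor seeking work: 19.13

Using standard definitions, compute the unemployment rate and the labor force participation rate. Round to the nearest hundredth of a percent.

Employed = 109.57 + 35.80 = 145.37 million.
Unemployed = 6.79 million.
Labor force = 145.37 + 6.79 = 152.16 million.
Not in labor force = 52.01 + 6.55 + 2.12 + 21.85 + 19.13 = 101.66 million (those not working and not actively searching are outside the labor force — including those who want a job but have given up searching).
Civilian working-age population = 152.16 + 101.66 = 253.82 million.
Unemployment rate = 6.79 / 152.16 = 4.46%.
Labor force participation rate = 152.16 / 253.82 = 59.95%.

Unemployment rate ≈ 4.46%; labor force participation rate ≈ 59.95%.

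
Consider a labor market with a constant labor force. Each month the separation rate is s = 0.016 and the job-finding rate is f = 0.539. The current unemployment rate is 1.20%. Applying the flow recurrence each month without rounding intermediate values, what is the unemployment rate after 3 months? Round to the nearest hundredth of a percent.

With a fixed labor force, u_{t+1} = u_t + s·(1−u_t) − f·u_t = u_t·(1−s−f) + s.
Here 1−s−f = 0.445 and s = 0.016.
u_1 = 0.012000 × 0.445 + 0.016 = 0.021340.
u_2 = 0.021340 × 0.445 + 0.016 = 0.025496.
u_3 = 0.025496 × 0.445 + 0.016 = 0.027346.

Unemployment rate after three months ≈ 2.73%.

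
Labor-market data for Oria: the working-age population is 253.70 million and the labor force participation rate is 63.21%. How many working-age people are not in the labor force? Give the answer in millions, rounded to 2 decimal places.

About 93.34 million are not in the labor force.

Share not in the labor force = 1 − 0.6321 = 0.3679.
Not in labor force = 0.3679 × 253.70 ≈ 93.34 million.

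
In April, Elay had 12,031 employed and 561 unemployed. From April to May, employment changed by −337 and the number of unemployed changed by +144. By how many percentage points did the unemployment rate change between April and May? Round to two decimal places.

The unemployment rate changed by +1.23 percentage points.

April: labor force = 12,031 + 561 = 12,592; u = 561/12,592 = 4.46%.
May: labor force = 11,694 + 705 = 12,399; u = 705/12,399 = 5.69%.
Change = 5.69% − 4.46% = +1.23 pp.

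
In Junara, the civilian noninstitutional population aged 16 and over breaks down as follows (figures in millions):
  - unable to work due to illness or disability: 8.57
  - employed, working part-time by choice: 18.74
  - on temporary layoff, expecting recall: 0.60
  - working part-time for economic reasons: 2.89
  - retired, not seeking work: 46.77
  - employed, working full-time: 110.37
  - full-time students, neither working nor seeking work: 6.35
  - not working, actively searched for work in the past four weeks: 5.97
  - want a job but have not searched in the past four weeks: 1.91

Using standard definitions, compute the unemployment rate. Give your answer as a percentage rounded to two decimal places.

Employed = 18.74 + 2.89 + 110.37 = 132.00 million (anyone who worked, including part-time for economic reasons, counts as employed).
Unemployed = 0.60 + 5.97 = 6.57 million (jobless and actively searching, or on temporary layoff).
Labor force = 132.00 + 6.57 = 138.57 million.
Unemployment rate = 6.57 / 138.57 = 4.74%.

Unemployment rate ≈ 4.74%.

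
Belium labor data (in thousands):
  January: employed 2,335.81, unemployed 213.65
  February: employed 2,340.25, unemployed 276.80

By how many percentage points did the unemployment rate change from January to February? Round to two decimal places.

The unemployment rate changed by +2.20 percentage points.

January: labor force = 2,335.81 + 213.65 = 2,549.46; u = 213.65/2,549.46 = 8.38%.
February: labor force = 2,340.25 + 276.80 = 2,617.05; u = 276.80/2,617.05 = 10.58%.
Change = 10.58% − 8.38% = +2.20 pp.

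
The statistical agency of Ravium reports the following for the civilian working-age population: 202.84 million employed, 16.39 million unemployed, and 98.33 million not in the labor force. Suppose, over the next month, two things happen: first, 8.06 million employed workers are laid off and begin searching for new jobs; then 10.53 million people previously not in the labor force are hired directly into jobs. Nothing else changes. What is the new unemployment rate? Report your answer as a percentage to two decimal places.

Initially, labor force = 202.84 + 16.39 = 219.23 million, so u = 16.39/219.23 = 7.48%.
After the first change, employed falls and unemployed rises by 8.06; labor force unchanged → E = 194.78, U = 24.45, labor force = 219.23 million.
After the second change, employed and labor force both rise by 10.53; unemployed unchanged → E = 205.31, U = 24.45, labor force = 229.76 million.
New unemployment rate = 24.45 / 229.76 = 10.64%.

New unemployment rate ≈ 10.64%.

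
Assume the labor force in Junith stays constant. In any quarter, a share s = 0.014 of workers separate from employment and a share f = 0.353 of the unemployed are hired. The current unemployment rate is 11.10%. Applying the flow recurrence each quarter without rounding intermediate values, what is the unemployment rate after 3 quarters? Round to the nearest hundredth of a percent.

Unemployment rate after three quarters ≈ 5.66%.

With a fixed labor force, u_{t+1} = u_t + s·(1−u_t) − f·u_t = u_t·(1−s−f) + s.
Here 1−s−f = 0.633 and s = 0.014.
u_1 = 0.111000 × 0.633 + 0.014 = 0.084263.
u_2 = 0.084263 × 0.633 + 0.014 = 0.067338.
u_3 = 0.067338 × 0.633 + 0.014 = 0.056625.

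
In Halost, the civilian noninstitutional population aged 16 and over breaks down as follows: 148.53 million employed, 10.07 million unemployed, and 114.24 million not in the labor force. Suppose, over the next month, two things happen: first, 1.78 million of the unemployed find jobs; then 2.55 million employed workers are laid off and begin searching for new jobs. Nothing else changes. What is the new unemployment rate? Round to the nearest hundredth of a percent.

Initially, labor force = 148.53 + 10.07 = 158.60 million, so u = 10.07/158.60 = 6.35%.
After the first change, unemployed falls and employed rises by 1.78; labor force unchanged → E = 150.31, U = 8.29, labor force = 158.60 million.
After the second change, employed falls and unemployed rises by 2.55; labor force unchanged → E = 147.76, U = 10.84, labor force = 158.60 million.
New unemployment rate = 10.84 / 158.60 = 6.83%.

New unemployment rate ≈ 6.83%.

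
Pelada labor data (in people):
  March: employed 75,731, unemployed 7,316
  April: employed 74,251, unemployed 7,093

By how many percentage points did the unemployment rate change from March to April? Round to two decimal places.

The unemployment rate changed by −0.09 percentage points.

March: labor force = 75,731 + 7,316 = 83,047; u = 7,316/83,047 = 8.81%.
April: labor force = 74,251 + 7,093 = 81,344; u = 7,093/81,344 = 8.72%.
Change = 8.72% − 8.81% = −0.09 pp.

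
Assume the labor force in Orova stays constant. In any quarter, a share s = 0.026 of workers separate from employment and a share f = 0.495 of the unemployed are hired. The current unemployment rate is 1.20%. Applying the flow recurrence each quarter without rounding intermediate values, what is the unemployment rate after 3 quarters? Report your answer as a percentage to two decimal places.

With a fixed labor force, u_{t+1} = u_t + s·(1−u_t) − f·u_t = u_t·(1−s−f) + s.
Here 1−s−f = 0.479 and s = 0.026.
u_1 = 0.012000 × 0.479 + 0.026 = 0.031748.
u_2 = 0.031748 × 0.479 + 0.026 = 0.041207.
u_3 = 0.041207 × 0.479 + 0.026 = 0.045738.

Unemployment rate after three quarters ≈ 4.57%.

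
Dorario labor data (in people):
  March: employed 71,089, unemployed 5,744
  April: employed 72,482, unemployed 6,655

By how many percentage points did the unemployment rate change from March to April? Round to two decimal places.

March: labor force = 71,089 + 5,744 = 76,833; u = 5,744/76,833 = 7.48%.
April: labor force = 72,482 + 6,655 = 79,137; u = 6,655/79,137 = 8.41%.
Change = 8.41% − 7.48% = +0.93 pp.

The unemployment rate changed by +0.93 percentage points.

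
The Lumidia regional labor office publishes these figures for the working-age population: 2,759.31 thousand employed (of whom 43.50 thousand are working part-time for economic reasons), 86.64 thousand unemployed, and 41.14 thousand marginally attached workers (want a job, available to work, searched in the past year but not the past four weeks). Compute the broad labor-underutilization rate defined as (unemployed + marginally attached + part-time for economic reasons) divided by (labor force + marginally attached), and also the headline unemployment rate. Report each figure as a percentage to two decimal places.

Broad underutilization rate ≈ 5.93%; headline unemployment rate ≈ 3.04%.

Labor force = 2,759.31 + 86.64 = 2,845.95 thousand.
Numerator = 86.64 + 41.14 + 43.50 = 171.28 thousand.
Denominator = 2,845.95 + 41.14 = 2,887.09 thousand.
Broad rate = 171.28 / 2,887.09 = 5.93%.
Headline unemployment rate = 86.64 / 2,845.95 = 3.04%.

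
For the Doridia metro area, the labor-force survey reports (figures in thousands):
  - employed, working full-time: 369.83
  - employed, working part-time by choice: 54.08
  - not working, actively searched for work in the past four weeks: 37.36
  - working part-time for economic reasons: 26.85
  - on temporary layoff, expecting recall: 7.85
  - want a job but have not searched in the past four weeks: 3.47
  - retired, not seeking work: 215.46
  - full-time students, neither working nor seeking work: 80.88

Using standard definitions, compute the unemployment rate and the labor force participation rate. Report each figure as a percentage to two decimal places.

Employed = 369.83 + 54.08 + 26.85 = 450.76 thousand (anyone who worked, including part-time for economic reasons, counts as employed).
Unemployed = 37.36 + 7.85 = 45.21 thousand (jobless and actively searching, or on temporary layoff).
Labor force = 450.76 + 45.21 = 495.97 thousand.
Not in labor force = 3.47 + 215.46 + 80.88 = 299.81 thousand (those not working and not actively searching are outside the labor force — including those who want a job but have given up searching).
Civilian working-age population = 495.97 + 299.81 = 795.78 thousand.
Unemployment rate = 45.21 / 495.97 = 9.12%.
Labor force participation rate = 495.97 / 795.78 = 62.33%.

Unemployment rate ≈ 9.12%; labor force participation rate ≈ 62.33%.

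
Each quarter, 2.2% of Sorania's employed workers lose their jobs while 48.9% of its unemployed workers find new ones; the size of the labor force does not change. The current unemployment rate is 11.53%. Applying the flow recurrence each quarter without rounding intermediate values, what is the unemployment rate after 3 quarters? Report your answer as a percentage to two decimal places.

Unemployment rate after three quarters ≈ 5.15%.

With a fixed labor force, u_{t+1} = u_t + s·(1−u_t) − f·u_t = u_t·(1−s−f) + s.
Here 1−s−f = 0.489 and s = 0.022.
u_1 = 0.115300 × 0.489 + 0.022 = 0.078382.
u_2 = 0.078382 × 0.489 + 0.022 = 0.060329.
u_3 = 0.060329 × 0.489 + 0.022 = 0.051501.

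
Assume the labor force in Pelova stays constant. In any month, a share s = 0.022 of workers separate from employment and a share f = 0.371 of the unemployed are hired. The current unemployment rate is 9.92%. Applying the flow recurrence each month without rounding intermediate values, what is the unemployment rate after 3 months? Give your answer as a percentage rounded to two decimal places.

With a fixed labor force, u_{t+1} = u_t + s·(1−u_t) − f·u_t = u_t·(1−s−f) + s.
Here 1−s−f = 0.607 and s = 0.022.
u_1 = 0.099200 × 0.607 + 0.022 = 0.082214.
u_2 = 0.082214 × 0.607 + 0.022 = 0.071904.
u_3 = 0.071904 × 0.607 + 0.022 = 0.065646.

Unemployment rate after three months ≈ 6.56%.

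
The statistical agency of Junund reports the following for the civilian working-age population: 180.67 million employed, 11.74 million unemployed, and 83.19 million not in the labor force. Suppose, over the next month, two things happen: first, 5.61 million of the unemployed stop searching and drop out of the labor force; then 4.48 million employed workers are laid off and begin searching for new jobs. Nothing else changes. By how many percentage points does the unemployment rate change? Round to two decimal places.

The unemployment rate changes by −0.42 percentage points.

Initially, labor force = 180.67 + 11.74 = 192.41 million, so u = 11.74/192.41 = 6.10%.
After the first change, unemployed and labor force both fall by 5.61 → E = 180.67, U = 6.13, labor force = 186.80 million.
After the second change, employed falls and unemployed rises by 4.48; labor force unchanged → E = 176.19, U = 10.61, labor force = 186.80 million.
New unemployment rate = 10.61 / 186.80 = 5.68%.
Change = 5.68% − 6.10% = −0.42 percentage points.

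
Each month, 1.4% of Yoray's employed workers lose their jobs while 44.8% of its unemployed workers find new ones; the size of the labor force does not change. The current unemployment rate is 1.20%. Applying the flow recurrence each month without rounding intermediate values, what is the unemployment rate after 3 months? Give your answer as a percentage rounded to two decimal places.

With a fixed labor force, u_{t+1} = u_t + s·(1−u_t) − f·u_t = u_t·(1−s−f) + s.
Here 1−s−f = 0.538 and s = 0.014.
u_1 = 0.012000 × 0.538 + 0.014 = 0.020456.
u_2 = 0.020456 × 0.538 + 0.014 = 0.025005.
u_3 = 0.025005 × 0.538 + 0.014 = 0.027453.

Unemployment rate after three months ≈ 2.75%.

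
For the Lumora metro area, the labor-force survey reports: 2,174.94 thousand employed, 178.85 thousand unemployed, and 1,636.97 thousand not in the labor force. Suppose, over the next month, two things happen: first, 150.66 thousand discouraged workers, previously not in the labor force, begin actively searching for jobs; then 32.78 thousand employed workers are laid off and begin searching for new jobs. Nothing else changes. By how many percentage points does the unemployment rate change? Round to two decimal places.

Initially, labor force = 2,174.94 + 178.85 = 2,353.79 thousand, so u = 178.85/2,353.79 = 7.60%.
After the first change, unemployed and labor force both rise by 150.66 → E = 2,174.94, U = 329.51, labor force = 2,504.45 thousand.
After the second change, employed falls and unemployed rises by 32.78; labor force unchanged → E = 2,142.16, U = 362.29, labor force = 2,504.45 thousand.
New unemployment rate = 362.29 / 2,504.45 = 14.47%.
Change = 14.47% − 7.60% = +6.87 percentage points.

The unemployment rate changes by +6.87 percentage points.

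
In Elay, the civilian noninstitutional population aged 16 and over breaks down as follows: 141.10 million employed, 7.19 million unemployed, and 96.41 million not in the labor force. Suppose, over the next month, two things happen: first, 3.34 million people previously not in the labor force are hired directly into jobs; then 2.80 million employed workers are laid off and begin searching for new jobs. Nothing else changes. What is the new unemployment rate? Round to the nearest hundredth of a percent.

New unemployment rate ≈ 6.59%.

Initially, labor force = 141.10 + 7.19 = 148.29 million, so u = 7.19/148.29 = 4.85%.
After the first change, employed and labor force both rise by 3.34; unemployed unchanged → E = 144.44, U = 7.19, labor force = 151.63 million.
After the second change, employed falls and unemployed rises by 2.80; labor force unchanged → E = 141.64, U = 9.99, labor force = 151.63 million.
New unemployment rate = 9.99 / 151.63 = 6.59%.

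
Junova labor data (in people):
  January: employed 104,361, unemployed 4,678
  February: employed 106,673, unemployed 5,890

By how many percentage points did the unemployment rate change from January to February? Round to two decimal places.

January: labor force = 104,361 + 4,678 = 109,039; u = 4,678/109,039 = 4.29%.
February: labor force = 106,673 + 5,890 = 112,563; u = 5,890/112,563 = 5.23%.
Change = 5.23% − 4.29% = +0.94 pp.

The unemployment rate changed by +0.94 percentage points.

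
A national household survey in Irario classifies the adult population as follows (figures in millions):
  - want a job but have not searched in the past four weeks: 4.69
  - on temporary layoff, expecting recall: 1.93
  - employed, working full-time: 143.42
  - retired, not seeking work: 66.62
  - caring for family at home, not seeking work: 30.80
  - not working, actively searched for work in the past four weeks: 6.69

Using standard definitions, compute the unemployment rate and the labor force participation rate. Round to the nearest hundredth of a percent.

Employed = 143.42 million.
Unemployed = 1.93 + 6.69 = 8.62 million (jobless and actively searching, or on temporary layoff).
Labor force = 143.42 + 8.62 = 152.04 million.
Not in labor force = 4.69 + 66.62 + 30.80 = 102.11 million (those not working and not actively searching are outside the labor force — including those who want a job but have given up searching).
Civilian working-age population = 152.04 + 102.11 = 254.15 million.
Unemployment rate = 8.62 / 152.04 = 5.67%.
Labor force participation rate = 152.04 / 254.15 = 59.82%.

Unemployment rate ≈ 5.67%; labor force participation rate ≈ 59.82%.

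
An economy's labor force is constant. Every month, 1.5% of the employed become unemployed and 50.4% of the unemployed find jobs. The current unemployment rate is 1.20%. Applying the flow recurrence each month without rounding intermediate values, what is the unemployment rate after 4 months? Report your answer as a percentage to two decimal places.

With a fixed labor force, u_{t+1} = u_t + s·(1−u_t) − f·u_t = u_t·(1−s−f) + s.
Here 1−s−f = 0.481 and s = 0.015.
u_1 = 0.012000 × 0.481 + 0.015 = 0.020772.
u_2 = 0.020772 × 0.481 + 0.015 = 0.024991.
u_3 = 0.024991 × 0.481 + 0.015 = 0.027021.
u_4 = 0.027021 × 0.481 + 0.015 = 0.027997.

Unemployment rate after four months ≈ 2.80%.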